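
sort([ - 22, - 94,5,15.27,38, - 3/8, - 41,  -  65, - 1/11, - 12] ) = [ - 94,-65, - 41, -22, - 12 ,-3/8, - 1/11, 5, 15.27,38]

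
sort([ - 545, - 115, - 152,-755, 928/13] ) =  [ - 755 , - 545,-152, - 115, 928/13]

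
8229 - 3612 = 4617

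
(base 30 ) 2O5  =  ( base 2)100111011101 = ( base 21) 5F5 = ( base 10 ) 2525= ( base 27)3ce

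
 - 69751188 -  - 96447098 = 26695910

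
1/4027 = 1/4027= 0.00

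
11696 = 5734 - -5962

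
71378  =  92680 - 21302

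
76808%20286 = 15950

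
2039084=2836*719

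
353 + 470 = 823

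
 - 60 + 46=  - 14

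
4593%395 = 248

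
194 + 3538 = 3732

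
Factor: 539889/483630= 547/490 = 2^(-1 ) * 5^( - 1)*7^( - 2) *547^1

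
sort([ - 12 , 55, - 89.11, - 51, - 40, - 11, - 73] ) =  [ - 89.11, - 73, - 51,-40,-12, - 11,  55]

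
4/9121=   4/9121 = 0.00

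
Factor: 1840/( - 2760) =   -  2^1*3^(  -  1) = - 2/3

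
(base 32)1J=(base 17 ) 30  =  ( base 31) 1K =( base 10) 51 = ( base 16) 33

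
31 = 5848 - 5817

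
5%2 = 1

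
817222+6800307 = 7617529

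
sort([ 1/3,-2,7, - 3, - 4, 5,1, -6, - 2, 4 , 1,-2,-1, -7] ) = [ - 7 , - 6, - 4, -3,-2,- 2, - 2, - 1,1/3, 1,1,4, 5,7 ] 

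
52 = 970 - 918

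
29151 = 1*29151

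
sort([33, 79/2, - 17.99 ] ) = [ - 17.99,33,79/2]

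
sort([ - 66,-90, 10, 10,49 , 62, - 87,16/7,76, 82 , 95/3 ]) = [  -  90, - 87, - 66, 16/7,  10, 10, 95/3, 49, 62, 76,82 ] 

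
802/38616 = 401/19308 =0.02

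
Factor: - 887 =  - 887^1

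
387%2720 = 387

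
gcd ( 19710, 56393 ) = 1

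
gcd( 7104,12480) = 192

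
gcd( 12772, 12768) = 4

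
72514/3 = 24171+1/3 =24171.33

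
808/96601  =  808/96601= 0.01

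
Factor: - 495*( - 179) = 3^2*5^1*11^1*179^1 =88605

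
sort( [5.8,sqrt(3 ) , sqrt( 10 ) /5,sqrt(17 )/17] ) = [sqrt( 17)/17, sqrt(10)/5,sqrt(3) , 5.8] 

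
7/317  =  7/317 = 0.02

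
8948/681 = 8948/681 = 13.14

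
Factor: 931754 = 2^1*373^1*1249^1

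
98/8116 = 49/4058 = 0.01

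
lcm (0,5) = 0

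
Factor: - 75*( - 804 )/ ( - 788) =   -  15075/197 = -  3^2*5^2*67^1*197^( - 1 )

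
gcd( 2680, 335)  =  335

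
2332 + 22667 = 24999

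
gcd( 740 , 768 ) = 4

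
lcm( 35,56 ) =280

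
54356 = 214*254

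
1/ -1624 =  - 1 + 1623/1624 = - 0.00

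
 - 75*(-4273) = 320475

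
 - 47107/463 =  - 102 + 119/463 = - 101.74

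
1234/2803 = 1234/2803  =  0.44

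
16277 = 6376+9901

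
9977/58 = 9977/58 = 172.02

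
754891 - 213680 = 541211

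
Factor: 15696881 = 31^1* 506351^1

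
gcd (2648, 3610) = 2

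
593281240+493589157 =1086870397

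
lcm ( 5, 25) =25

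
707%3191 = 707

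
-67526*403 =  - 27212978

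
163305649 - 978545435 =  - 815239786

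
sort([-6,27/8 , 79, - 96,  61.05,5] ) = [ - 96  ,- 6 , 27/8,5,61.05,79]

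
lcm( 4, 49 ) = 196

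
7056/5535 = 784/615 = 1.27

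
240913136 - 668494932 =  - 427581796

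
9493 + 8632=18125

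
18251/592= 30 + 491/592 = 30.83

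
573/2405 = 573/2405 = 0.24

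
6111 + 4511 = 10622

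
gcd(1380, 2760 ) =1380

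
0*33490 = 0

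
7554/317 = 7554/317 = 23.83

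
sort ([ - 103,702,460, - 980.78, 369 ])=[  -  980.78, - 103, 369 , 460,702 ]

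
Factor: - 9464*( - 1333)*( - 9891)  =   - 124780029192 = - 2^3*3^2*7^2 * 13^2*31^1*43^1*157^1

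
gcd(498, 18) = 6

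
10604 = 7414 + 3190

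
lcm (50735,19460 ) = 1420580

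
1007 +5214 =6221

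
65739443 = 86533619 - 20794176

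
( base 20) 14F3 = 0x26af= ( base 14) 3875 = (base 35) 82X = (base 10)9903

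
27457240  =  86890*316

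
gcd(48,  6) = 6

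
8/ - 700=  - 1 + 173/175 = - 0.01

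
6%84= 6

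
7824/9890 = 3912/4945  =  0.79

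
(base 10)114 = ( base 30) 3o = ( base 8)162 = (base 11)a4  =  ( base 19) 60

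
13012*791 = 10292492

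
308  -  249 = 59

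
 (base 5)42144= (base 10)2799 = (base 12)1753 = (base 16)aef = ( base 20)6jj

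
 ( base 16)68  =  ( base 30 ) 3E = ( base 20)54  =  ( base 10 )104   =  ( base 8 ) 150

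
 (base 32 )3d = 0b1101101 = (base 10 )109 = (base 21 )54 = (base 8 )155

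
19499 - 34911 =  - 15412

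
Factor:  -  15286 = -2^1*7643^1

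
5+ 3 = 8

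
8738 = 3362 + 5376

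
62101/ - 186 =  - 62101/186  =  - 333.88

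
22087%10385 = 1317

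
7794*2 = 15588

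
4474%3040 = 1434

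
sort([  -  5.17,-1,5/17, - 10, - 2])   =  [- 10,-5.17,  -  2,  -  1,5/17]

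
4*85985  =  343940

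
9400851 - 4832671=4568180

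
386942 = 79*4898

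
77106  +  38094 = 115200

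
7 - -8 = 15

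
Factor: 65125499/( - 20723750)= -2^( - 1) * 5^(-4 )*53^1*59^( - 1)*281^( - 1 )*1228783^1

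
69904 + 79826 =149730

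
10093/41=246 + 7/41 = 246.17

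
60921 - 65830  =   - 4909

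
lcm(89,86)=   7654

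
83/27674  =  83/27674  =  0.00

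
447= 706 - 259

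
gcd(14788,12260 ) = 4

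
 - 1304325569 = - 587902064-716423505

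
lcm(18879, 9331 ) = 811797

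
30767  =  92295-61528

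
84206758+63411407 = 147618165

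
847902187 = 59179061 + 788723126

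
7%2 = 1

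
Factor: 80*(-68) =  - 5440= -2^6*5^1*17^1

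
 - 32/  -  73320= 4/9165 = 0.00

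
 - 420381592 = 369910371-790291963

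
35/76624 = 35/76624 = 0.00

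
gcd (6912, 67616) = 32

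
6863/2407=6863/2407 = 2.85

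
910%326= 258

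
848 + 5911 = 6759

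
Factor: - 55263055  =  -5^1*11052611^1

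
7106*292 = 2074952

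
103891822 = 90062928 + 13828894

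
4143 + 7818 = 11961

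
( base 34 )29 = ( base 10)77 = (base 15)52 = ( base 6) 205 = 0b1001101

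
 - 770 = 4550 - 5320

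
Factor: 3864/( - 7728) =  - 1/2 = - 2^( - 1 )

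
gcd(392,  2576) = 56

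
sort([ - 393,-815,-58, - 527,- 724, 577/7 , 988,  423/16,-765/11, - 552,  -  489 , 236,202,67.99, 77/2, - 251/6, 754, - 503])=[ - 815,-724 , - 552,  -  527,  -  503, - 489,-393, - 765/11,-58, - 251/6 , 423/16, 77/2, 67.99,577/7, 202, 236,754,  988 ]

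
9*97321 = 875889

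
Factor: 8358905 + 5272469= 2^1 * 151^1*45137^1=13631374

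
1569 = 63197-61628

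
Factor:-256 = -2^8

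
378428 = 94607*4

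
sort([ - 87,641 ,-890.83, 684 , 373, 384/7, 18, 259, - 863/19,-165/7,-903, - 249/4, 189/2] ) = [-903, - 890.83,-87, - 249/4 , - 863/19, - 165/7,18,384/7,189/2, 259 , 373,641,684 ]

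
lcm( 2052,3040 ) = 82080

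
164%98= 66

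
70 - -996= 1066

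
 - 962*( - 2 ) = 1924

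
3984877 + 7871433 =11856310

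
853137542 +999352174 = 1852489716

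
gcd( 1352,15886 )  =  338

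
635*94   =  59690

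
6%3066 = 6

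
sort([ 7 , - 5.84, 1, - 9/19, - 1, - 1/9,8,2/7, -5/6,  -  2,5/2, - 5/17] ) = [- 5.84, - 2,  -  1, - 5/6 , - 9/19, - 5/17,-1/9,  2/7,1 , 5/2,7,8 ]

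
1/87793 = 1/87793 =0.00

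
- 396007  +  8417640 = 8021633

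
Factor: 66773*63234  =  2^1*3^3*7^1*1171^1 * 9539^1 = 4222323882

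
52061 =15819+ 36242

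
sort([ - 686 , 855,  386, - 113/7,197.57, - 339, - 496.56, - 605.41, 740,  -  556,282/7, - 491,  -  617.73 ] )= [-686, - 617.73, - 605.41, - 556, - 496.56, - 491, - 339, - 113/7,282/7,197.57, 386  ,  740,855]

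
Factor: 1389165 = 3^1*5^1*37^1*2503^1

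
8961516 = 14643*612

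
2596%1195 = 206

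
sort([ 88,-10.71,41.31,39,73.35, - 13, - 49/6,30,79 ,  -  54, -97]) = [ - 97,-54,  -  13,-10.71,-49/6, 30,39 , 41.31,73.35,79 , 88]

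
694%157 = 66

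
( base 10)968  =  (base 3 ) 1022212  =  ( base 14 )4d2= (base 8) 1710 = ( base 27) 18n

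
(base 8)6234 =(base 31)3b4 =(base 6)22540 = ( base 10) 3228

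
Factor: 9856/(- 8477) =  - 2^7 *7^(-1)*11^1 * 173^(-1) = - 1408/1211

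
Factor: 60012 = 2^2*3^2*1667^1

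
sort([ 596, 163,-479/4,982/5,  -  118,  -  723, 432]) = [ - 723,  -  479/4, -118, 163,982/5 , 432, 596] 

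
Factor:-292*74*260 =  - 5618080 = -  2^5*5^1 * 13^1 * 37^1*73^1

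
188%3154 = 188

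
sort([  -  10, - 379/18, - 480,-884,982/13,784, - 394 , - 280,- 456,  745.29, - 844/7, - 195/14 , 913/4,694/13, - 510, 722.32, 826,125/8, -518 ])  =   [ - 884, - 518, - 510, - 480, - 456 ,-394, - 280,-844/7, - 379/18,-195/14, - 10, 125/8, 694/13,  982/13,913/4,722.32 , 745.29,784,826]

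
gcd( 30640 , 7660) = 7660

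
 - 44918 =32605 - 77523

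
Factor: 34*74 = 2516 = 2^2*17^1*37^1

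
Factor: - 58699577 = -41^1*283^1*5059^1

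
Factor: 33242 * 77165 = 2565118930 = 2^1* 5^1*11^2 *23^1*61^1*1511^1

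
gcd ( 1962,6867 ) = 981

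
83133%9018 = 1971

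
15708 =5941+9767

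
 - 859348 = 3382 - 862730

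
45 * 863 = 38835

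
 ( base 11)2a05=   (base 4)330211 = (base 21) 8GD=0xf25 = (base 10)3877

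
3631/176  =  3631/176 =20.63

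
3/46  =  3/46= 0.07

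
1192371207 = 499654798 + 692716409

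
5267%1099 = 871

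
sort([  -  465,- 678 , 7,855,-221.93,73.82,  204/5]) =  [  -  678,  -  465, - 221.93,7, 204/5, 73.82,855]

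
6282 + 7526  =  13808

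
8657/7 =8657/7=1236.71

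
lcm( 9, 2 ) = 18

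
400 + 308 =708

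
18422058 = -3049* ( - 6042)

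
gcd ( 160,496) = 16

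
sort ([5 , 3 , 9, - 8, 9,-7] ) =[  -  8, - 7, 3,5 , 9,  9] 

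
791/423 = 1 + 368/423 = 1.87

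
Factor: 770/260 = 2^( - 1)*7^1 * 11^1*13^ ( - 1) =77/26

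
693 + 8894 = 9587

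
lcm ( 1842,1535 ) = 9210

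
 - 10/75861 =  - 10/75861 =-  0.00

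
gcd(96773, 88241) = 1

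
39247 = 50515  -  11268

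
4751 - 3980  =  771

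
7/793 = 7/793 = 0.01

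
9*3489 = 31401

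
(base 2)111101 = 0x3d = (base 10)61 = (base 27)27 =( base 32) 1t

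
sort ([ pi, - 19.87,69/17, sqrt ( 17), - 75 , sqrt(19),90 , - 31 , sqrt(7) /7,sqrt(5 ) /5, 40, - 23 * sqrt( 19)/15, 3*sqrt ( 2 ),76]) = [ - 75, - 31, - 19.87, - 23*sqrt(19)/15, sqrt(  7) /7,sqrt(5)/5,pi,69/17,  sqrt( 17), 3 * sqrt (2), sqrt ( 19),40,76,90 ] 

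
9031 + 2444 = 11475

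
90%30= 0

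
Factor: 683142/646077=227714/215359= 2^1 * 41^1*2777^1 * 215359^(- 1)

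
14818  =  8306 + 6512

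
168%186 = 168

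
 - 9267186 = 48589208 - 57856394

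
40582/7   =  5797 + 3/7 = 5797.43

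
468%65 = 13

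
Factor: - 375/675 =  - 3^( - 2)*5^1 = - 5/9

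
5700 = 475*12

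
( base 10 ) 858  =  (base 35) OI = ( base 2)1101011010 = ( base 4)31122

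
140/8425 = 28/1685 = 0.02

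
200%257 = 200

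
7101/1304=7101/1304= 5.45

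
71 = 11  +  60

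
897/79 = 897/79= 11.35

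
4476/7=4476/7  =  639.43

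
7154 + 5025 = 12179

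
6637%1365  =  1177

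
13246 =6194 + 7052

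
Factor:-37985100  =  -2^2*3^1*5^2*53^1*2389^1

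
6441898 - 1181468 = 5260430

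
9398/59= 9398/59 = 159.29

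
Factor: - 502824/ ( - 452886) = 292/263 = 2^2 * 73^1*263^( - 1) 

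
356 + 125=481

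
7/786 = 7/786= 0.01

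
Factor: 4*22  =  88 = 2^3 * 11^1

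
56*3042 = 170352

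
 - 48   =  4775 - 4823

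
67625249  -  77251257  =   - 9626008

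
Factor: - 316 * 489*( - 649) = 2^2 * 3^1*11^1*59^1*79^1  *  163^1 = 100286076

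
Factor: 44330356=2^2*7^1*17^1*93131^1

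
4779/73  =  65 + 34/73=   65.47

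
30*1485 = 44550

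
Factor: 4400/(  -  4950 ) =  - 2^3*3^( - 2)=- 8/9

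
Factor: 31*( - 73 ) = -2263= - 31^1*73^1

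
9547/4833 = 1 + 4714/4833= 1.98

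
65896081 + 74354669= 140250750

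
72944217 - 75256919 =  - 2312702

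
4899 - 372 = 4527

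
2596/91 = 2596/91  =  28.53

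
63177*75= 4738275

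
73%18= 1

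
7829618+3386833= 11216451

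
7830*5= 39150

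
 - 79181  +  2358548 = 2279367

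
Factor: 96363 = 3^3*43^1 * 83^1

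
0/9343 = 0  =  0.00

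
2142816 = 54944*39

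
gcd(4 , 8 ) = 4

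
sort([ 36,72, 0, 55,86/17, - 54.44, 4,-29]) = [ -54.44, -29,  0,4,86/17 , 36 , 55, 72]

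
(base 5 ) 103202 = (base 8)6740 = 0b110111100000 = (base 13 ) 1803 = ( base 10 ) 3552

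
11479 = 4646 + 6833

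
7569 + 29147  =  36716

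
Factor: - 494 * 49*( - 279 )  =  2^1*3^2  *  7^2*13^1*19^1*31^1 = 6753474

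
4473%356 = 201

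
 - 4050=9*( - 450)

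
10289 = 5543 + 4746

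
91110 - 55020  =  36090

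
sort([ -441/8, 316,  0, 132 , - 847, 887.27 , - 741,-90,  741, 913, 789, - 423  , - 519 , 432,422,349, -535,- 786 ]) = [ - 847 , - 786, - 741, - 535,- 519 , - 423, - 90,-441/8, 0,132,316, 349, 422 , 432, 741, 789,887.27, 913]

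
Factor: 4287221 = 4287221^1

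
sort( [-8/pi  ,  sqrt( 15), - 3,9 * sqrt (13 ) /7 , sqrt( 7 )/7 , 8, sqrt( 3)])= [-3,-8/pi, sqrt( 7)/7, sqrt( 3), sqrt( 15), 9*sqrt( 13)/7,8]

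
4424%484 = 68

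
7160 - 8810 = - 1650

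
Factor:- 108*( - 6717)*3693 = 2^2*3^5*1231^1*2239^1 = 2679035148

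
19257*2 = 38514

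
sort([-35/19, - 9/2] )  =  [-9/2 , - 35/19 ] 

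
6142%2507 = 1128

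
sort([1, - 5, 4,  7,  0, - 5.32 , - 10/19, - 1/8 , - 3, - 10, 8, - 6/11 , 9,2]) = [ - 10, - 5.32, - 5  , - 3, - 6/11 , - 10/19, - 1/8, 0,1 , 2,4,7,8, 9]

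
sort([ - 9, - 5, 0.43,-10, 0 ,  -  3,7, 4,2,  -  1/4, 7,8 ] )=[ - 10,  -  9,-5,- 3,  -  1/4, 0, 0.43, 2 , 4, 7, 7  ,  8 ] 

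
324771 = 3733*87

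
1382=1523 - 141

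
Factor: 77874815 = 5^1*15574963^1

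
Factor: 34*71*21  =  50694 = 2^1 * 3^1 * 7^1*17^1 * 71^1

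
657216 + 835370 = 1492586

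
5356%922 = 746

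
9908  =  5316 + 4592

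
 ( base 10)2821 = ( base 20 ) 711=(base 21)687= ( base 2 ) 101100000101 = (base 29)3A8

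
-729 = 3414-4143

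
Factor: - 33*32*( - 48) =2^9  *3^2* 11^1 = 50688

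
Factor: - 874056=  - 2^3* 3^1 * 79^1 * 461^1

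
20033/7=2861 + 6/7 = 2861.86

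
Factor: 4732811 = 79^1* 139^1*431^1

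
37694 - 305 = 37389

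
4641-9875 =-5234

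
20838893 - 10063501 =10775392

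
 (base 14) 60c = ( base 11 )990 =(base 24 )21c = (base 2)10010100100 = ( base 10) 1188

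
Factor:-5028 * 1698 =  - 8537544 = - 2^3 * 3^2*283^1*419^1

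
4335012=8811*492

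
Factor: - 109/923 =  - 13^(- 1 )*71^ ( - 1)*109^1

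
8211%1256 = 675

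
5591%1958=1675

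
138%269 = 138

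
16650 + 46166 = 62816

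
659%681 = 659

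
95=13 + 82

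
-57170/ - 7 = 57170/7  =  8167.14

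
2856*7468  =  21328608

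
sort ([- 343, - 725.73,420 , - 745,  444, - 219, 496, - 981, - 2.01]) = [ - 981, - 745, - 725.73, - 343, - 219,-2.01, 420, 444, 496 ]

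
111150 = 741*150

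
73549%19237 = 15838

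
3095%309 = 5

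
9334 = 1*9334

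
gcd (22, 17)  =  1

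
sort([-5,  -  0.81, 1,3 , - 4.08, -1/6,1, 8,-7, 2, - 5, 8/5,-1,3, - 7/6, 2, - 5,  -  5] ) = [ - 7, - 5  , - 5, - 5,- 5, - 4.08, - 7/6,  -  1, - 0.81, - 1/6, 1,  1, 8/5,2, 2,3,3, 8 ] 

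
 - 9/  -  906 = 3/302=0.01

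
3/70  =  3/70= 0.04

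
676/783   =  676/783 = 0.86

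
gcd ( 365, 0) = 365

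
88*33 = 2904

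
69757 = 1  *69757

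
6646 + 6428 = 13074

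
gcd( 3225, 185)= 5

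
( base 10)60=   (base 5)220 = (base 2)111100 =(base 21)2i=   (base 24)2C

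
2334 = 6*389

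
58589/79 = 741 + 50/79= 741.63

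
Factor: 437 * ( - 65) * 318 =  - 9032790 = - 2^1 * 3^1 * 5^1*13^1 * 19^1*23^1*53^1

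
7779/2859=2 + 687/953 = 2.72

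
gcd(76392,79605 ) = 9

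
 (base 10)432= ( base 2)110110000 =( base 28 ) FC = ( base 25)h7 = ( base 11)363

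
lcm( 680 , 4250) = 17000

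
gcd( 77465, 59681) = 1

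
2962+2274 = 5236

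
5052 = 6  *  842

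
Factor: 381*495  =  3^3 * 5^1*11^1*127^1  =  188595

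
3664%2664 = 1000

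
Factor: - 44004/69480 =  - 19/30 = - 2^(-1 ) * 3^( - 1)*5^( - 1)*19^1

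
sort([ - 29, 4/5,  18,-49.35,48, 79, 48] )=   [ - 49.35 , -29,4/5,  18,48, 48,79]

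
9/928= 9/928= 0.01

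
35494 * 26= 922844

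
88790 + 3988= 92778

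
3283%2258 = 1025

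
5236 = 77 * 68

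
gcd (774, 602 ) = 86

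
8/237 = 8/237 = 0.03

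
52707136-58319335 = - 5612199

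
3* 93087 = 279261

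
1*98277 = 98277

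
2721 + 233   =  2954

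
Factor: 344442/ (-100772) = -2^( - 1) * 3^1*61^( -1 ) *139^1 = -  417/122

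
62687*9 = 564183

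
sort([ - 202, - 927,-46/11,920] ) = [ - 927, - 202, - 46/11, 920]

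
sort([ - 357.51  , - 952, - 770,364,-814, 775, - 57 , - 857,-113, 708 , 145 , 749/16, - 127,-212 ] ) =[ - 952, - 857, - 814 , - 770, - 357.51,  -  212, - 127,- 113 , - 57 , 749/16, 145, 364,708, 775] 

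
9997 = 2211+7786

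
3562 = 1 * 3562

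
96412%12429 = 9409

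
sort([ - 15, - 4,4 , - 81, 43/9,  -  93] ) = [ - 93, - 81,-15,-4, 4, 43/9]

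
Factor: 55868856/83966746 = 2^2*3^1*2327869^1*41983373^( - 1 ) = 27934428/41983373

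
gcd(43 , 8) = 1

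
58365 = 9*6485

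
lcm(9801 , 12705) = 343035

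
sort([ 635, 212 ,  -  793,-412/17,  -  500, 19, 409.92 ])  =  [ - 793,- 500,-412/17,19, 212,409.92,  635]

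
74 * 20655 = 1528470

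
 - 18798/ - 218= 86+25/109 = 86.23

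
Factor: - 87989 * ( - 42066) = 2^1*3^3*11^1*19^2*41^1*421^1 = 3701345274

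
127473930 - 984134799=  -  856660869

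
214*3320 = 710480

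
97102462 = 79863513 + 17238949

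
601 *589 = 353989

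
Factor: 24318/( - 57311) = - 2^1*3^2 * 7^1  *193^1  *  223^( - 1)*257^ ( - 1 )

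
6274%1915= 529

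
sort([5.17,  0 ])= [ 0,5.17] 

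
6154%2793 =568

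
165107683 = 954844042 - 789736359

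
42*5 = 210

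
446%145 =11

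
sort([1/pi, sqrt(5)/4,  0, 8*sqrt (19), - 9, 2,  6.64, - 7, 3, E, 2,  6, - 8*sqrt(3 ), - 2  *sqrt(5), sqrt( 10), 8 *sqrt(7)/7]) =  [ - 8*sqrt(3), - 9, - 7, - 2*sqrt( 5),0 , 1/pi, sqrt( 5)/4,2,2, E, 3,  8*sqrt( 7)/7,sqrt( 10) , 6, 6.64,  8*sqrt(19) ] 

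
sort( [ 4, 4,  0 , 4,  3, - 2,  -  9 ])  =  [ - 9, - 2, 0,  3, 4,4, 4]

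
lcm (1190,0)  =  0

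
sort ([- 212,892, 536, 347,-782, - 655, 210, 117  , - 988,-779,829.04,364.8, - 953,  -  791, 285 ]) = [ - 988, - 953, - 791, - 782, - 779, - 655, - 212,117,210, 285, 347,364.8, 536, 829.04, 892 ]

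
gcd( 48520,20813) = 1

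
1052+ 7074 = 8126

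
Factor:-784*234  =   - 2^5*3^2*7^2*13^1 = -  183456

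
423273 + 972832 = 1396105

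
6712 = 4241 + 2471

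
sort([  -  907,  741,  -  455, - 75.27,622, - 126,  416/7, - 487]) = [- 907, - 487, - 455,  -  126 , - 75.27 , 416/7,622 , 741]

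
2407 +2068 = 4475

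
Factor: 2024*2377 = 2^3*11^1*23^1*2377^1 =4811048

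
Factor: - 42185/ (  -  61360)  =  11/16 = 2^( - 4)*11^1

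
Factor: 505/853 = 5^1*101^1*853^( - 1 )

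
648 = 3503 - 2855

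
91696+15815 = 107511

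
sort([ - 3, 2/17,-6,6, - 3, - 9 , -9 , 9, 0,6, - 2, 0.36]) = [ - 9, - 9, - 6,-3, - 3, - 2,0,2/17 , 0.36, 6,  6,9] 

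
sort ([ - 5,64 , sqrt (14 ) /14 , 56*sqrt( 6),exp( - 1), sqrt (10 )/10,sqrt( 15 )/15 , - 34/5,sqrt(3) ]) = [ - 34/5, - 5, sqrt( 15)/15,sqrt( 14 )/14,sqrt( 10 )/10,exp ( - 1) , sqrt(3),64 , 56*sqrt( 6 ) ] 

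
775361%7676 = 85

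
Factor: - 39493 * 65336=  - 2580314648=- 2^3*73^1 * 541^1*8167^1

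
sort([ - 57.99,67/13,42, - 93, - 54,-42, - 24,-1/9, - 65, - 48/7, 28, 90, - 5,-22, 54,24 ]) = [ - 93 , - 65, - 57.99, - 54, - 42, - 24, - 22 , - 48/7,  -  5 , - 1/9, 67/13,24, 28,42, 54, 90] 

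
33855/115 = 294 + 9/23 = 294.39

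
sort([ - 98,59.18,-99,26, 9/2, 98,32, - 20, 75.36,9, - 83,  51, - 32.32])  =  [ - 99,-98 , - 83, - 32.32, - 20,9/2, 9,26,32,51,59.18, 75.36, 98]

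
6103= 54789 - 48686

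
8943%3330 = 2283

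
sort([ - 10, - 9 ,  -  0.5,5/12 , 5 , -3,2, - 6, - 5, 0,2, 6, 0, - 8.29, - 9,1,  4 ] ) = [ - 10, - 9,- 9,  -  8.29, - 6, - 5,-3,  -  0.5,0,0,5/12,1,2,2,4,5,6] 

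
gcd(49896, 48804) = 84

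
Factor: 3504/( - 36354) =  - 8/83=   - 2^3*83^( - 1 ) 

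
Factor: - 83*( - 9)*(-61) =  - 45567= - 3^2 * 61^1*83^1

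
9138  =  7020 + 2118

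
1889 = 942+947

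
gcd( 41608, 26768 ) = 56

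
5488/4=1372  =  1372.00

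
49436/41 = 1205 + 31/41 = 1205.76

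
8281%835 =766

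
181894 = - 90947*( - 2)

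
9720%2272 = 632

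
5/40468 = 5/40468 = 0.00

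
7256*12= 87072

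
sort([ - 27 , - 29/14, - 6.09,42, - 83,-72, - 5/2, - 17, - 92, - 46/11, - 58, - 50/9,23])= [ - 92,  -  83,-72, - 58, - 27, - 17, - 6.09, - 50/9 , - 46/11,- 5/2, - 29/14, 23,  42]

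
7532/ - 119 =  - 1076/17 = - 63.29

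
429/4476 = 143/1492= 0.10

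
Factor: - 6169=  - 31^1*199^1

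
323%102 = 17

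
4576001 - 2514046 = 2061955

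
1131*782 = 884442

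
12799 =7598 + 5201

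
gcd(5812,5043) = 1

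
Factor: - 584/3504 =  - 2^( - 1)*3^(-1) = - 1/6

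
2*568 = 1136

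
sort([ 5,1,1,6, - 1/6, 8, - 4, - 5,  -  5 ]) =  [-5, - 5, - 4, - 1/6 , 1,1,5, 6,8 ]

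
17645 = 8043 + 9602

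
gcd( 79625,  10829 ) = 637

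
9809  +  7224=17033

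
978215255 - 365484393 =612730862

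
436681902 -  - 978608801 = 1415290703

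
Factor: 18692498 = 2^1* 11^1*59^1*14401^1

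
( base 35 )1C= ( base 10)47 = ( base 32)1F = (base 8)57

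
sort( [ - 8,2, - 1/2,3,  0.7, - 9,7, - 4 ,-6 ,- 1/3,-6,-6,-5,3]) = [  -  9, - 8, - 6, - 6, - 6,-5, - 4, - 1/2,-1/3,0.7,2,3,3, 7 ]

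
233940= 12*19495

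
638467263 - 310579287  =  327887976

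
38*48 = 1824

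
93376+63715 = 157091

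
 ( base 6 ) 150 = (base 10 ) 66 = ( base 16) 42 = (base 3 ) 2110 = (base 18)3c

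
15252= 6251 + 9001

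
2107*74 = 155918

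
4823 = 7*689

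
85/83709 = 85/83709 = 0.00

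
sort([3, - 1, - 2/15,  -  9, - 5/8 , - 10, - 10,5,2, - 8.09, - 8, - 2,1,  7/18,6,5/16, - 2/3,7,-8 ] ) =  [ - 10, - 10, - 9 , - 8.09, - 8,-8, - 2, - 1,-2/3, - 5/8,-2/15,5/16,7/18,1, 2, 3 , 5,6,7]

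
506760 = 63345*8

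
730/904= 365/452=0.81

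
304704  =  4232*72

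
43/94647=43/94647 =0.00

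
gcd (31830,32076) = 6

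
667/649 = 667/649 = 1.03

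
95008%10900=7808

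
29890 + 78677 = 108567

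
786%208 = 162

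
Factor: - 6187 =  - 23^1*269^1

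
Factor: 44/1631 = 2^2*7^( -1 )* 11^1*233^ ( - 1) 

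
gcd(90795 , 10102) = 1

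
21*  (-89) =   -  1869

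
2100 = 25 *84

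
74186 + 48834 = 123020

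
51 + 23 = 74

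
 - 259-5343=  - 5602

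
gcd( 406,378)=14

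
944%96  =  80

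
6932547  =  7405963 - 473416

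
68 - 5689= - 5621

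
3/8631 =1/2877 = 0.00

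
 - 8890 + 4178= -4712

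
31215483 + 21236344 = 52451827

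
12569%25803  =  12569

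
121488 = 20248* 6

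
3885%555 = 0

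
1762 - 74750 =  - 72988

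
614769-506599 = 108170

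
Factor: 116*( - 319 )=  - 2^2*11^1*29^2 = - 37004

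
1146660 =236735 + 909925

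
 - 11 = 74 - 85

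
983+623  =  1606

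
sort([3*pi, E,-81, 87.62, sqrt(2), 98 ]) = [ - 81,sqrt(2), E, 3*pi, 87.62 , 98] 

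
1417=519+898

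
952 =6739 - 5787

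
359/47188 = 359/47188 = 0.01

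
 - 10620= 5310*( - 2 ) 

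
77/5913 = 77/5913= 0.01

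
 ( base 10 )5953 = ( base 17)13A3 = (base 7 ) 23233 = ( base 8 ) 13501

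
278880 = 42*6640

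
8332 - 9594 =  - 1262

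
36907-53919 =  - 17012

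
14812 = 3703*4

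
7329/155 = 47 +44/155  =  47.28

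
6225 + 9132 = 15357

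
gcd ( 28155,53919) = 3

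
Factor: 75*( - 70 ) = -5250 = - 2^1*3^1*5^3*7^1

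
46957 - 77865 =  - 30908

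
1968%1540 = 428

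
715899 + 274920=990819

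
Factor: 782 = 2^1*17^1*23^1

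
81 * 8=648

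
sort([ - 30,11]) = [ - 30,11]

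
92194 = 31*2974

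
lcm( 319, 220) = 6380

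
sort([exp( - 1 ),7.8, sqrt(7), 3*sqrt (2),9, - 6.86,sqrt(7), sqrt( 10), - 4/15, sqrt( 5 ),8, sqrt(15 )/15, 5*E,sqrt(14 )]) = [- 6.86,-4/15,sqrt( 15)/15, exp( - 1), sqrt(5 ) , sqrt ( 7),sqrt(7 ), sqrt(10), sqrt ( 14), 3 * sqrt( 2 ),7.8 , 8,9,5* E]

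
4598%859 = 303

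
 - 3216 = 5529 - 8745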